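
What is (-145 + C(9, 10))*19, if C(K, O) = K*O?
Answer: -1045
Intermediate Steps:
(-145 + C(9, 10))*19 = (-145 + 9*10)*19 = (-145 + 90)*19 = -55*19 = -1045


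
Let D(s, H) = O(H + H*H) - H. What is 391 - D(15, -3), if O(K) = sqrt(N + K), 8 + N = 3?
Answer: 387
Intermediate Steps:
N = -5 (N = -8 + 3 = -5)
O(K) = sqrt(-5 + K)
D(s, H) = sqrt(-5 + H + H**2) - H (D(s, H) = sqrt(-5 + (H + H*H)) - H = sqrt(-5 + (H + H**2)) - H = sqrt(-5 + H + H**2) - H)
391 - D(15, -3) = 391 - (sqrt(-5 - 3*(1 - 3)) - 1*(-3)) = 391 - (sqrt(-5 - 3*(-2)) + 3) = 391 - (sqrt(-5 + 6) + 3) = 391 - (sqrt(1) + 3) = 391 - (1 + 3) = 391 - 1*4 = 391 - 4 = 387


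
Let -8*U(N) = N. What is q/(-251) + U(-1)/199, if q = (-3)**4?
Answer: -128701/399592 ≈ -0.32208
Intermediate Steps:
q = 81
U(N) = -N/8
q/(-251) + U(-1)/199 = 81/(-251) - 1/8*(-1)/199 = 81*(-1/251) + (1/8)*(1/199) = -81/251 + 1/1592 = -128701/399592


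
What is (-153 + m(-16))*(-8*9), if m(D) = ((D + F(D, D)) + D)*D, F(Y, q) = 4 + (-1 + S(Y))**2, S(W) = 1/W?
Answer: -39879/2 ≈ -19940.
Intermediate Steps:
S(W) = 1/W
F(Y, q) = 4 + (-1 + 1/Y)**2
m(D) = D*(4 + 2*D + (-1 + D)**2/D**2) (m(D) = ((D + (4 + (-1 + D)**2/D**2)) + D)*D = ((4 + D + (-1 + D)**2/D**2) + D)*D = (4 + 2*D + (-1 + D)**2/D**2)*D = D*(4 + 2*D + (-1 + D)**2/D**2))
(-153 + m(-16))*(-8*9) = (-153 + ((-1 - 16)**2 + 2*(-16)**2*(2 - 16))/(-16))*(-8*9) = (-153 - ((-17)**2 + 2*256*(-14))/16)*(-72) = (-153 - (289 - 7168)/16)*(-72) = (-153 - 1/16*(-6879))*(-72) = (-153 + 6879/16)*(-72) = (4431/16)*(-72) = -39879/2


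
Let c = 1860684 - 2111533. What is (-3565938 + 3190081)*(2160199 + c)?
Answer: -717642562950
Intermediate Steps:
c = -250849
(-3565938 + 3190081)*(2160199 + c) = (-3565938 + 3190081)*(2160199 - 250849) = -375857*1909350 = -717642562950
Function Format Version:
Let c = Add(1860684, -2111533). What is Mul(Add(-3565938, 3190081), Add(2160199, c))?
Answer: -717642562950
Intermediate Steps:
c = -250849
Mul(Add(-3565938, 3190081), Add(2160199, c)) = Mul(Add(-3565938, 3190081), Add(2160199, -250849)) = Mul(-375857, 1909350) = -717642562950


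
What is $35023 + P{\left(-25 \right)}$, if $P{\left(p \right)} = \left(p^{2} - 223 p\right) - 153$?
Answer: $41070$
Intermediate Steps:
$P{\left(p \right)} = -153 + p^{2} - 223 p$
$35023 + P{\left(-25 \right)} = 35023 - \left(-5422 - 625\right) = 35023 + \left(-153 + 625 + 5575\right) = 35023 + 6047 = 41070$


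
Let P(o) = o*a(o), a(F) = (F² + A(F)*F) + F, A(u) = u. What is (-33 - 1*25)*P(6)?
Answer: -27144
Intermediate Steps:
a(F) = F + 2*F² (a(F) = (F² + F*F) + F = (F² + F²) + F = 2*F² + F = F + 2*F²)
P(o) = o²*(1 + 2*o) (P(o) = o*(o*(1 + 2*o)) = o²*(1 + 2*o))
(-33 - 1*25)*P(6) = (-33 - 1*25)*(6²*(1 + 2*6)) = (-33 - 25)*(36*(1 + 12)) = -2088*13 = -58*468 = -27144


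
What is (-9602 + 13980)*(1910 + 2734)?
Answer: 20331432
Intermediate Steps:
(-9602 + 13980)*(1910 + 2734) = 4378*4644 = 20331432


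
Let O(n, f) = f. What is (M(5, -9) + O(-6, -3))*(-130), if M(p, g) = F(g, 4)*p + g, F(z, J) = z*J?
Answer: 24960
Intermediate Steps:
F(z, J) = J*z
M(p, g) = g + 4*g*p (M(p, g) = (4*g)*p + g = 4*g*p + g = g + 4*g*p)
(M(5, -9) + O(-6, -3))*(-130) = (-9*(1 + 4*5) - 3)*(-130) = (-9*(1 + 20) - 3)*(-130) = (-9*21 - 3)*(-130) = (-189 - 3)*(-130) = -192*(-130) = 24960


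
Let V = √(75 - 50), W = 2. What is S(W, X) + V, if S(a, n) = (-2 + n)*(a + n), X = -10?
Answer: 101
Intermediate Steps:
V = 5 (V = √25 = 5)
S(W, X) + V = ((-10)² - 2*2 - 2*(-10) + 2*(-10)) + 5 = (100 - 4 + 20 - 20) + 5 = 96 + 5 = 101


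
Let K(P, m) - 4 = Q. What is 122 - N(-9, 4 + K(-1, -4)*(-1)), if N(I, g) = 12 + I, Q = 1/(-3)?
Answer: 119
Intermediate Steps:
Q = -1/3 (Q = 1*(-1/3) = -1/3 ≈ -0.33333)
K(P, m) = 11/3 (K(P, m) = 4 - 1/3 = 11/3)
122 - N(-9, 4 + K(-1, -4)*(-1)) = 122 - (12 - 9) = 122 - 1*3 = 122 - 3 = 119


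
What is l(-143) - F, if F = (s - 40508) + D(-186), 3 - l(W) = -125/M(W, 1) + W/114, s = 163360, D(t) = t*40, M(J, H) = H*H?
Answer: -13142233/114 ≈ -1.1528e+5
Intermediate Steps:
M(J, H) = H**2
D(t) = 40*t
l(W) = 128 - W/114 (l(W) = 3 - (-125/(1**2) + W/114) = 3 - (-125/1 + W*(1/114)) = 3 - (-125*1 + W/114) = 3 - (-125 + W/114) = 3 + (125 - W/114) = 128 - W/114)
F = 115412 (F = (163360 - 40508) + 40*(-186) = 122852 - 7440 = 115412)
l(-143) - F = (128 - 1/114*(-143)) - 1*115412 = (128 + 143/114) - 115412 = 14735/114 - 115412 = -13142233/114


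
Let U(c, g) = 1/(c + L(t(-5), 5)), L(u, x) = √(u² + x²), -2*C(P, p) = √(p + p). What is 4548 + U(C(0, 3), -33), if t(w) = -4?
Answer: 2*(-1 - 4548*√41 + 2274*√6)/(√6 - 2*√41) ≈ 4548.2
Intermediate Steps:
C(P, p) = -√2*√p/2 (C(P, p) = -√(p + p)/2 = -√2*√p/2)
U(c, g) = 1/(c + √41) (U(c, g) = 1/(c + √((-4)² + 5²)) = 1/(c + √(16 + 25)) = 1/(c + √41))
4548 + U(C(0, 3), -33) = 4548 + 1/(-√2*√3/2 + √41) = 4548 + 1/(-√6/2 + √41) = 4548 + 1/(√41 - √6/2)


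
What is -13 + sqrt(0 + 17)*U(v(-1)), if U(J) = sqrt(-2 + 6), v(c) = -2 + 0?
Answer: -13 + 2*sqrt(17) ≈ -4.7538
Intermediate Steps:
v(c) = -2
U(J) = 2 (U(J) = sqrt(4) = 2)
-13 + sqrt(0 + 17)*U(v(-1)) = -13 + sqrt(0 + 17)*2 = -13 + sqrt(17)*2 = -13 + 2*sqrt(17)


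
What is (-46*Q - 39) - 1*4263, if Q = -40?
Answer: -2462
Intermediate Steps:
(-46*Q - 39) - 1*4263 = (-46*(-40) - 39) - 1*4263 = (1840 - 39) - 4263 = 1801 - 4263 = -2462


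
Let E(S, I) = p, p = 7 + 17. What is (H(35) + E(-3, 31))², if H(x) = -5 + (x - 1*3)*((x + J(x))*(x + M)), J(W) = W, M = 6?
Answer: 8438075881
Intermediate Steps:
p = 24
E(S, I) = 24
H(x) = -5 + 2*x*(-3 + x)*(6 + x) (H(x) = -5 + (x - 1*3)*((x + x)*(x + 6)) = -5 + (x - 3)*((2*x)*(6 + x)) = -5 + (-3 + x)*(2*x*(6 + x)) = -5 + 2*x*(-3 + x)*(6 + x))
(H(35) + E(-3, 31))² = ((-5 - 36*35 + 2*35³ + 6*35²) + 24)² = ((-5 - 1260 + 2*42875 + 6*1225) + 24)² = ((-5 - 1260 + 85750 + 7350) + 24)² = (91835 + 24)² = 91859² = 8438075881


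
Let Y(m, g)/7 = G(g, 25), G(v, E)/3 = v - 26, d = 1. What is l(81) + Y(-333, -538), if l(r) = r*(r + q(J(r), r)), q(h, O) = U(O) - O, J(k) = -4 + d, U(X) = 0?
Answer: -11844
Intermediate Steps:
J(k) = -3 (J(k) = -4 + 1 = -3)
G(v, E) = -78 + 3*v (G(v, E) = 3*(v - 26) = 3*(-26 + v) = -78 + 3*v)
q(h, O) = -O (q(h, O) = 0 - O = -O)
l(r) = 0 (l(r) = r*(r - r) = r*0 = 0)
Y(m, g) = -546 + 21*g (Y(m, g) = 7*(-78 + 3*g) = -546 + 21*g)
l(81) + Y(-333, -538) = 0 + (-546 + 21*(-538)) = 0 + (-546 - 11298) = 0 - 11844 = -11844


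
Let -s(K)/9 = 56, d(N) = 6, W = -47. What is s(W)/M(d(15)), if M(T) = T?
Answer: -84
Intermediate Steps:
s(K) = -504 (s(K) = -9*56 = -504)
s(W)/M(d(15)) = -504/6 = -504*⅙ = -84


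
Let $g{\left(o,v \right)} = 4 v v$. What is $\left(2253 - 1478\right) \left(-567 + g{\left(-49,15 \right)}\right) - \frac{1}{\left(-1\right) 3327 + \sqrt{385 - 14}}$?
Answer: $\frac{2856518109177}{11068558} + \frac{\sqrt{371}}{11068558} \approx 2.5808 \cdot 10^{5}$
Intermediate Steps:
$g{\left(o,v \right)} = 4 v^{2}$
$\left(2253 - 1478\right) \left(-567 + g{\left(-49,15 \right)}\right) - \frac{1}{\left(-1\right) 3327 + \sqrt{385 - 14}} = \left(2253 - 1478\right) \left(-567 + 4 \cdot 15^{2}\right) - \frac{1}{\left(-1\right) 3327 + \sqrt{385 - 14}} = 775 \left(-567 + 4 \cdot 225\right) - \frac{1}{-3327 + \sqrt{371}} = 775 \left(-567 + 900\right) - \frac{1}{-3327 + \sqrt{371}} = 775 \cdot 333 - \frac{1}{-3327 + \sqrt{371}} = 258075 - \frac{1}{-3327 + \sqrt{371}}$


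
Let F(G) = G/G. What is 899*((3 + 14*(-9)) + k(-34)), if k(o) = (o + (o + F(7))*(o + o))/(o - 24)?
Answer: -144832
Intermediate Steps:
F(G) = 1
k(o) = (o + 2*o*(1 + o))/(-24 + o) (k(o) = (o + (o + 1)*(o + o))/(o - 24) = (o + (1 + o)*(2*o))/(-24 + o) = (o + 2*o*(1 + o))/(-24 + o))
899*((3 + 14*(-9)) + k(-34)) = 899*((3 + 14*(-9)) - 34*(3 + 2*(-34))/(-24 - 34)) = 899*((3 - 126) - 34*(3 - 68)/(-58)) = 899*(-123 - 34*(-1/58)*(-65)) = 899*(-123 - 1105/29) = 899*(-4672/29) = -144832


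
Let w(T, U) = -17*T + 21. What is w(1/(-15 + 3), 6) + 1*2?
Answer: 293/12 ≈ 24.417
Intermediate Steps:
w(T, U) = 21 - 17*T
w(1/(-15 + 3), 6) + 1*2 = (21 - 17/(-15 + 3)) + 1*2 = (21 - 17/(-12)) + 2 = (21 - 17*(-1/12)) + 2 = (21 + 17/12) + 2 = 269/12 + 2 = 293/12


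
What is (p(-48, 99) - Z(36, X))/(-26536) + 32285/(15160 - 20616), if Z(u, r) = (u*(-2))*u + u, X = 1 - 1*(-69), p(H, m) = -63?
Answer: -319031/53072 ≈ -6.0113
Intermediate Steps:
X = 70 (X = 1 + 69 = 70)
Z(u, r) = u - 2*u**2 (Z(u, r) = (-2*u)*u + u = -2*u**2 + u = u - 2*u**2)
(p(-48, 99) - Z(36, X))/(-26536) + 32285/(15160 - 20616) = (-63 - 36*(1 - 2*36))/(-26536) + 32285/(15160 - 20616) = (-63 - 36*(1 - 72))*(-1/26536) + 32285/(-5456) = (-63 - 36*(-71))*(-1/26536) + 32285*(-1/5456) = (-63 - 1*(-2556))*(-1/26536) - 2935/496 = (-63 + 2556)*(-1/26536) - 2935/496 = 2493*(-1/26536) - 2935/496 = -2493/26536 - 2935/496 = -319031/53072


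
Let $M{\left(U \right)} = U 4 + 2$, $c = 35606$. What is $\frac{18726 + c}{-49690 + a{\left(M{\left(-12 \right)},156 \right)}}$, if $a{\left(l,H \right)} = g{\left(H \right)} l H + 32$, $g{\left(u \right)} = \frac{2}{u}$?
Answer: $- \frac{27166}{24875} \approx -1.0921$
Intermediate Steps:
$M{\left(U \right)} = 2 + 4 U$ ($M{\left(U \right)} = 4 U + 2 = 2 + 4 U$)
$a{\left(l,H \right)} = 32 + 2 l$ ($a{\left(l,H \right)} = \frac{2}{H} l H + 32 = \frac{2 l}{H} H + 32 = 2 l + 32 = 32 + 2 l$)
$\frac{18726 + c}{-49690 + a{\left(M{\left(-12 \right)},156 \right)}} = \frac{18726 + 35606}{-49690 + \left(32 + 2 \left(2 + 4 \left(-12\right)\right)\right)} = \frac{54332}{-49690 + \left(32 + 2 \left(2 - 48\right)\right)} = \frac{54332}{-49690 + \left(32 + 2 \left(-46\right)\right)} = \frac{54332}{-49690 + \left(32 - 92\right)} = \frac{54332}{-49690 - 60} = \frac{54332}{-49750} = 54332 \left(- \frac{1}{49750}\right) = - \frac{27166}{24875}$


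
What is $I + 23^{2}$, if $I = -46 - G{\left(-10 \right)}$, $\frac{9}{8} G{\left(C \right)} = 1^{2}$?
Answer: $\frac{4339}{9} \approx 482.11$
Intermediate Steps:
$G{\left(C \right)} = \frac{8}{9}$ ($G{\left(C \right)} = \frac{8 \cdot 1^{2}}{9} = \frac{8}{9} \cdot 1 = \frac{8}{9}$)
$I = - \frac{422}{9}$ ($I = -46 - \frac{8}{9} = - \frac{422}{9} \approx -46.889$)
$I + 23^{2} = - \frac{422}{9} + 23^{2} = - \frac{422}{9} + 529 = \frac{4339}{9}$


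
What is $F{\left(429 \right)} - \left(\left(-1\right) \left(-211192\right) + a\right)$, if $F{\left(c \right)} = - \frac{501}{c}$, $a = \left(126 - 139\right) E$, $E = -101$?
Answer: $- \frac{30388382}{143} \approx -2.1251 \cdot 10^{5}$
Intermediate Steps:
$a = 1313$ ($a = \left(126 - 139\right) \left(-101\right) = \left(-13\right) \left(-101\right) = 1313$)
$F{\left(429 \right)} - \left(\left(-1\right) \left(-211192\right) + a\right) = - \frac{501}{429} - \left(\left(-1\right) \left(-211192\right) + 1313\right) = \left(-501\right) \frac{1}{429} - \left(211192 + 1313\right) = - \frac{167}{143} - 212505 = - \frac{30388382}{143}$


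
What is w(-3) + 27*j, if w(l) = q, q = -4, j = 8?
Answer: 212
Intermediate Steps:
w(l) = -4
w(-3) + 27*j = -4 + 27*8 = -4 + 216 = 212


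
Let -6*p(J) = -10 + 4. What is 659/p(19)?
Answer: 659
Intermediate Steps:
p(J) = 1 (p(J) = -(-10 + 4)/6 = -⅙*(-6) = 1)
659/p(19) = 659/1 = 659*1 = 659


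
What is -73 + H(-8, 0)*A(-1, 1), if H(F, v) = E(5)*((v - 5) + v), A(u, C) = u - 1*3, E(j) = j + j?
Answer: 127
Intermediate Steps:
E(j) = 2*j
A(u, C) = -3 + u (A(u, C) = u - 3 = -3 + u)
H(F, v) = -50 + 20*v (H(F, v) = (2*5)*((v - 5) + v) = 10*((-5 + v) + v) = 10*(-5 + 2*v) = -50 + 20*v)
-73 + H(-8, 0)*A(-1, 1) = -73 + (-50 + 20*0)*(-3 - 1) = -73 + (-50 + 0)*(-4) = -73 - 50*(-4) = -73 + 200 = 127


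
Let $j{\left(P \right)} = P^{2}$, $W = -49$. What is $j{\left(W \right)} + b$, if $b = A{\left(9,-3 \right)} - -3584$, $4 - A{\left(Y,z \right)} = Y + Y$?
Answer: $5971$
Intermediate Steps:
$A{\left(Y,z \right)} = 4 - 2 Y$ ($A{\left(Y,z \right)} = 4 - \left(Y + Y\right) = 4 - 2 Y$)
$b = 3570$ ($b = \left(4 - 18\right) - -3584 = \left(4 - 18\right) + 3584 = -14 + 3584 = 3570$)
$j{\left(W \right)} + b = \left(-49\right)^{2} + 3570 = 2401 + 3570 = 5971$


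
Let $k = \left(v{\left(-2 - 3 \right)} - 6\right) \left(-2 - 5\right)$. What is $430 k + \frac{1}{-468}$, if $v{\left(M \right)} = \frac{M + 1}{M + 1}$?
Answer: $\frac{7043399}{468} \approx 15050.0$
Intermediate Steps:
$v{\left(M \right)} = 1$ ($v{\left(M \right)} = \frac{1 + M}{1 + M} = 1$)
$k = 35$ ($k = \left(1 - 6\right) \left(-2 - 5\right) = - 5 \left(-2 - 5\right) = \left(-5\right) \left(-7\right) = 35$)
$430 k + \frac{1}{-468} = 430 \cdot 35 + \frac{1}{-468} = 15050 - \frac{1}{468} = \frac{7043399}{468}$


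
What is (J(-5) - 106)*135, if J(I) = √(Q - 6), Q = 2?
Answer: -14310 + 270*I ≈ -14310.0 + 270.0*I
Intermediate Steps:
J(I) = 2*I (J(I) = √(2 - 6) = √(-4) = 2*I)
(J(-5) - 106)*135 = (2*I - 106)*135 = (-106 + 2*I)*135 = -14310 + 270*I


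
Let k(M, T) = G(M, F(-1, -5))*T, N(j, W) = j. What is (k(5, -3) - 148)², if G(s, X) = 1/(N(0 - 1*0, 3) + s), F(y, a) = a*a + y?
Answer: 552049/25 ≈ 22082.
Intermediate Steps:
F(y, a) = y + a² (F(y, a) = a² + y = y + a²)
G(s, X) = 1/s (G(s, X) = 1/((0 - 1*0) + s) = 1/((0 + 0) + s) = 1/(0 + s) = 1/s)
k(M, T) = T/M
(k(5, -3) - 148)² = (-3/5 - 148)² = (-3*⅕ - 148)² = (-⅗ - 148)² = (-743/5)² = 552049/25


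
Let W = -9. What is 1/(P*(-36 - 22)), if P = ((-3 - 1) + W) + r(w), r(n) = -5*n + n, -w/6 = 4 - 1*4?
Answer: 1/754 ≈ 0.0013263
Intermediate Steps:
w = 0 (w = -6*(4 - 1*4) = -6*(4 - 4) = -6*0 = 0)
r(n) = -4*n
P = -13 (P = ((-3 - 1) - 9) - 4*0 = (-4 - 9) + 0 = -13 + 0 = -13)
1/(P*(-36 - 22)) = 1/(-13*(-36 - 22)) = 1/(-13*(-58)) = 1/754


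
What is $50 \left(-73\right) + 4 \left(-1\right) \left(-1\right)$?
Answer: $-3646$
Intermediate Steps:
$50 \left(-73\right) + 4 \left(-1\right) \left(-1\right) = -3650 - -4 = -3650 + 4 = -3646$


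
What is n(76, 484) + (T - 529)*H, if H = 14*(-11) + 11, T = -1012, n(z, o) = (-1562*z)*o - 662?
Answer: -57236907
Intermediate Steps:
n(z, o) = -662 - 1562*o*z (n(z, o) = -1562*o*z - 662 = -662 - 1562*o*z)
H = -143 (H = -154 + 11 = -143)
n(76, 484) + (T - 529)*H = (-662 - 1562*484*76) + (-1012 - 529)*(-143) = (-662 - 57456608) - 1541*(-143) = -57457270 + 220363 = -57236907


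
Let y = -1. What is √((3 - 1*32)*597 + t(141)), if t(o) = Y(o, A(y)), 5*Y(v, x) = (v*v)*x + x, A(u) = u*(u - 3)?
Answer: I*√35185/5 ≈ 37.515*I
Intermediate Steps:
A(u) = u*(-3 + u)
Y(v, x) = x/5 + x*v²/5 (Y(v, x) = ((v*v)*x + x)/5 = (v²*x + x)/5 = (x*v² + x)/5 = (x + x*v²)/5 = x/5 + x*v²/5)
t(o) = ⅘ + 4*o²/5 (t(o) = (-(-3 - 1))*(1 + o²)/5 = (-1*(-4))*(1 + o²)/5 = (⅕)*4*(1 + o²) = ⅘ + 4*o²/5)
√((3 - 1*32)*597 + t(141)) = √((3 - 1*32)*597 + (⅘ + (⅘)*141²)) = √((3 - 32)*597 + (⅘ + (⅘)*19881)) = √(-29*597 + (⅘ + 79524/5)) = √(-17313 + 79528/5) = √(-7037/5) = I*√35185/5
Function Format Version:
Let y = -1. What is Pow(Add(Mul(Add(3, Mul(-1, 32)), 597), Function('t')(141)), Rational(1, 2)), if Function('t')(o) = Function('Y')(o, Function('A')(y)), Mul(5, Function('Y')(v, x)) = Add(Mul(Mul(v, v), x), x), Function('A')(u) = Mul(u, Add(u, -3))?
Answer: Mul(Rational(1, 5), I, Pow(35185, Rational(1, 2))) ≈ Mul(37.515, I)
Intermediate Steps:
Function('A')(u) = Mul(u, Add(-3, u))
Function('Y')(v, x) = Add(Mul(Rational(1, 5), x), Mul(Rational(1, 5), x, Pow(v, 2))) (Function('Y')(v, x) = Mul(Rational(1, 5), Add(Mul(Mul(v, v), x), x)) = Mul(Rational(1, 5), Add(Mul(Pow(v, 2), x), x)) = Mul(Rational(1, 5), Add(Mul(x, Pow(v, 2)), x)) = Mul(Rational(1, 5), Add(x, Mul(x, Pow(v, 2)))) = Add(Mul(Rational(1, 5), x), Mul(Rational(1, 5), x, Pow(v, 2))))
Function('t')(o) = Add(Rational(4, 5), Mul(Rational(4, 5), Pow(o, 2))) (Function('t')(o) = Mul(Rational(1, 5), Mul(-1, Add(-3, -1)), Add(1, Pow(o, 2))) = Mul(Rational(1, 5), Mul(-1, -4), Add(1, Pow(o, 2))) = Mul(Rational(1, 5), 4, Add(1, Pow(o, 2))) = Add(Rational(4, 5), Mul(Rational(4, 5), Pow(o, 2))))
Pow(Add(Mul(Add(3, Mul(-1, 32)), 597), Function('t')(141)), Rational(1, 2)) = Pow(Add(Mul(Add(3, Mul(-1, 32)), 597), Add(Rational(4, 5), Mul(Rational(4, 5), Pow(141, 2)))), Rational(1, 2)) = Pow(Add(Mul(Add(3, -32), 597), Add(Rational(4, 5), Mul(Rational(4, 5), 19881))), Rational(1, 2)) = Pow(Add(Mul(-29, 597), Add(Rational(4, 5), Rational(79524, 5))), Rational(1, 2)) = Pow(Add(-17313, Rational(79528, 5)), Rational(1, 2)) = Pow(Rational(-7037, 5), Rational(1, 2)) = Mul(Rational(1, 5), I, Pow(35185, Rational(1, 2)))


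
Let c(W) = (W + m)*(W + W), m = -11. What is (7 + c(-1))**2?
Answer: 961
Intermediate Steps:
c(W) = 2*W*(-11 + W) (c(W) = (W - 11)*(W + W) = (-11 + W)*(2*W) = 2*W*(-11 + W))
(7 + c(-1))**2 = (7 + 2*(-1)*(-11 - 1))**2 = (7 + 2*(-1)*(-12))**2 = (7 + 24)**2 = 31**2 = 961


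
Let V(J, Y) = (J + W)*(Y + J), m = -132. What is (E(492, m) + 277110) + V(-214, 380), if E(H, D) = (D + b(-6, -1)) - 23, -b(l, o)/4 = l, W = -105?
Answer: 224025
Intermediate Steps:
b(l, o) = -4*l
V(J, Y) = (-105 + J)*(J + Y) (V(J, Y) = (J - 105)*(Y + J) = (-105 + J)*(J + Y))
E(H, D) = 1 + D (E(H, D) = (D - 4*(-6)) - 23 = (D + 24) - 23 = (24 + D) - 23 = 1 + D)
(E(492, m) + 277110) + V(-214, 380) = ((1 - 132) + 277110) + ((-214)² - 105*(-214) - 105*380 - 214*380) = (-131 + 277110) + (45796 + 22470 - 39900 - 81320) = 276979 - 52954 = 224025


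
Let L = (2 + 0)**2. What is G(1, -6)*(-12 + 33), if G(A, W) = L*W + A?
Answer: -483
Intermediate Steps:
L = 4 (L = 2**2 = 4)
G(A, W) = A + 4*W (G(A, W) = 4*W + A = A + 4*W)
G(1, -6)*(-12 + 33) = (1 + 4*(-6))*(-12 + 33) = (1 - 24)*21 = -23*21 = -483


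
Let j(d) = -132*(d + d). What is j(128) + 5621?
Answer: -28171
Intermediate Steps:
j(d) = -264*d
j(128) + 5621 = -264*128 + 5621 = -33792 + 5621 = -28171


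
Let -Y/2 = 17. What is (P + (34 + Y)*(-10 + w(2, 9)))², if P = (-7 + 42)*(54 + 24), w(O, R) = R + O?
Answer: 7452900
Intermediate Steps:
w(O, R) = O + R
Y = -34 (Y = -2*17 = -34)
P = 2730 (P = 35*78 = 2730)
(P + (34 + Y)*(-10 + w(2, 9)))² = (2730 + (34 - 34)*(-10 + (2 + 9)))² = (2730 + 0*(-10 + 11))² = (2730 + 0*1)² = (2730 + 0)² = 2730² = 7452900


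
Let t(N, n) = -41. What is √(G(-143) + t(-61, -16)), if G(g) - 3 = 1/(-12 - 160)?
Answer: I*√281091/86 ≈ 6.1649*I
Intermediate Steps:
G(g) = 515/172 (G(g) = 3 + 1/(-12 - 160) = 3 + 1/(-172) = 3 - 1/172 = 515/172)
√(G(-143) + t(-61, -16)) = √(515/172 - 41) = √(-6537/172) = I*√281091/86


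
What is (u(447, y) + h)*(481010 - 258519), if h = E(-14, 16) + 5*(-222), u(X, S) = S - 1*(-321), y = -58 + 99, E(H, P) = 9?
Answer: -164420849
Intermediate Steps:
y = 41
u(X, S) = 321 + S (u(X, S) = S + 321 = 321 + S)
h = -1101 (h = 9 + 5*(-222) = 9 - 1110 = -1101)
(u(447, y) + h)*(481010 - 258519) = ((321 + 41) - 1101)*(481010 - 258519) = (362 - 1101)*222491 = -739*222491 = -164420849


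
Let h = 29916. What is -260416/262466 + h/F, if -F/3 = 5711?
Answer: -2052273364/749471663 ≈ -2.7383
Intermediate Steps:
F = -17133 (F = -3*5711 = -17133)
-260416/262466 + h/F = -260416/262466 + 29916/(-17133) = -260416*1/262466 + 29916*(-1/17133) = -130208/131233 - 9972/5711 = -2052273364/749471663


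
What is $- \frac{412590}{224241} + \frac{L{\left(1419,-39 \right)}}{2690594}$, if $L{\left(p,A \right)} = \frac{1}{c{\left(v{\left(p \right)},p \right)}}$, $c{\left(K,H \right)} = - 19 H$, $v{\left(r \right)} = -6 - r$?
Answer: $- \frac{9976578147894767}{5422229963026998} \approx -1.8399$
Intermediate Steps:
$L{\left(p,A \right)} = - \frac{1}{19 p}$ ($L{\left(p,A \right)} = \frac{1}{\left(-19\right) p} = - \frac{1}{19 p}$)
$- \frac{412590}{224241} + \frac{L{\left(1419,-39 \right)}}{2690594} = - \frac{412590}{224241} + \frac{\left(- \frac{1}{19}\right) \frac{1}{1419}}{2690594} = \left(-412590\right) \frac{1}{224241} + \left(- \frac{1}{19}\right) \frac{1}{1419} \cdot \frac{1}{2690594} = - \frac{137530}{74747} - \frac{1}{72541104834} = - \frac{9976578147894767}{5422229963026998}$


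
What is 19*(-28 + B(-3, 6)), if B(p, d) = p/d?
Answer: -1083/2 ≈ -541.50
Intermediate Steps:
19*(-28 + B(-3, 6)) = 19*(-28 - 3/6) = 19*(-28 - 3*⅙) = 19*(-28 - ½) = 19*(-57/2) = -1083/2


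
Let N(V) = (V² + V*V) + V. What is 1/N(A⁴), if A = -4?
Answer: 1/131328 ≈ 7.6145e-6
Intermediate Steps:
N(V) = V + 2*V² (N(V) = (V² + V²) + V = 2*V² + V = V + 2*V²)
1/N(A⁴) = 1/((-4)⁴*(1 + 2*(-4)⁴)) = 1/(256*(1 + 2*256)) = 1/(256*(1 + 512)) = 1/(256*513) = 1/131328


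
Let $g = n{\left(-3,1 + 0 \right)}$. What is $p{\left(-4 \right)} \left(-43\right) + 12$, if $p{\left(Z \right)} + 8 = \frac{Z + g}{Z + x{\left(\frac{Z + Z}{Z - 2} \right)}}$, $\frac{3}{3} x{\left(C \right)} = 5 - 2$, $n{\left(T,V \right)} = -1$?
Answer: $141$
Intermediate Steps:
$g = -1$
$x{\left(C \right)} = 3$ ($x{\left(C \right)} = 5 - 2 = 3$)
$p{\left(Z \right)} = -8 + \frac{-1 + Z}{3 + Z}$ ($p{\left(Z \right)} = -8 + \frac{Z - 1}{Z + 3} = -8 + \frac{-1 + Z}{3 + Z}$)
$p{\left(-4 \right)} \left(-43\right) + 12 = \frac{-25 - -28}{3 - 4} \left(-43\right) + 12 = \frac{-25 + 28}{-1} \left(-43\right) + 12 = \left(-1\right) 3 \left(-43\right) + 12 = \left(-3\right) \left(-43\right) + 12 = 129 + 12 = 141$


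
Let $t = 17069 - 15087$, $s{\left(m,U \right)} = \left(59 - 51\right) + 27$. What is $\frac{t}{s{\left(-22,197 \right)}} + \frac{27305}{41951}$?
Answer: $\frac{12014651}{209755} \approx 57.279$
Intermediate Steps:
$s{\left(m,U \right)} = 35$ ($s{\left(m,U \right)} = 8 + 27 = 35$)
$t = 1982$
$\frac{t}{s{\left(-22,197 \right)}} + \frac{27305}{41951} = \frac{1982}{35} + \frac{27305}{41951} = \frac{12014651}{209755}$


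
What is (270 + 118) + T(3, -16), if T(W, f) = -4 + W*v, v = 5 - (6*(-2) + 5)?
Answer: 420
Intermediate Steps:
v = 12 (v = 5 - (-12 + 5) = 5 - 1*(-7) = 5 + 7 = 12)
T(W, f) = -4 + 12*W (T(W, f) = -4 + W*12 = -4 + 12*W)
(270 + 118) + T(3, -16) = (270 + 118) + (-4 + 12*3) = 388 + (-4 + 36) = 388 + 32 = 420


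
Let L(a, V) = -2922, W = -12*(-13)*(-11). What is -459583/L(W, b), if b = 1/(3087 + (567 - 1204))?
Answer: 459583/2922 ≈ 157.28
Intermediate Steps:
W = -1716 (W = 156*(-11) = -1716)
b = 1/2450 (b = 1/(3087 - 637) = 1/2450 ≈ 0.00040816)
-459583/L(W, b) = -459583/(-2922) = -459583*(-1/2922) = 459583/2922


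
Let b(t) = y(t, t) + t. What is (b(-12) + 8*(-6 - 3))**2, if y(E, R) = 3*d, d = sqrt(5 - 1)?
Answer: 6084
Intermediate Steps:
d = 2 (d = sqrt(4) = 2)
y(E, R) = 6 (y(E, R) = 3*2 = 6)
b(t) = 6 + t
(b(-12) + 8*(-6 - 3))**2 = ((6 - 12) + 8*(-6 - 3))**2 = (-6 + 8*(-9))**2 = (-6 - 72)**2 = (-78)**2 = 6084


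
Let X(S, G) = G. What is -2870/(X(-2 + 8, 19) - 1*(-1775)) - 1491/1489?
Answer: -3474142/1335633 ≈ -2.6011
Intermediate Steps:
-2870/(X(-2 + 8, 19) - 1*(-1775)) - 1491/1489 = -2870/(19 - 1*(-1775)) - 1491/1489 = -2870/(19 + 1775) - 1491*1/1489 = -2870/1794 - 1491/1489 = -2870*1/1794 - 1491/1489 = -1435/897 - 1491/1489 = -3474142/1335633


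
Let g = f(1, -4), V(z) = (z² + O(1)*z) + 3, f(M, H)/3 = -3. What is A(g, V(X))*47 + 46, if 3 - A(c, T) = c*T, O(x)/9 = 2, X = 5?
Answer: 50101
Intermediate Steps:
O(x) = 18 (O(x) = 9*2 = 18)
f(M, H) = -9 (f(M, H) = 3*(-3) = -9)
V(z) = 3 + z² + 18*z (V(z) = (z² + 18*z) + 3 = 3 + z² + 18*z)
g = -9
A(c, T) = 3 - T*c (A(c, T) = 3 - c*T = 3 - T*c)
A(g, V(X))*47 + 46 = (3 - 1*(3 + 5² + 18*5)*(-9))*47 + 46 = (3 - 1*(3 + 25 + 90)*(-9))*47 + 46 = (3 - 1*118*(-9))*47 + 46 = (3 + 1062)*47 + 46 = 1065*47 + 46 = 50055 + 46 = 50101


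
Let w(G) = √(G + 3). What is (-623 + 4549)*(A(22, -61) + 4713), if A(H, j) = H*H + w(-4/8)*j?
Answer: 20403422 - 119743*√10 ≈ 2.0025e+7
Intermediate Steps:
w(G) = √(3 + G)
A(H, j) = H² + j*√10/2 (A(H, j) = H*H + √(3 - 4/8)*j = H² + √(3 - 4*⅛)*j = H² + √(3 - ½)*j = H² + √(5/2)*j = H² + (√10/2)*j = H² + j*√10/2)
(-623 + 4549)*(A(22, -61) + 4713) = (-623 + 4549)*((22² + (½)*(-61)*√10) + 4713) = 3926*((484 - 61*√10/2) + 4713) = 3926*(5197 - 61*√10/2) = 20403422 - 119743*√10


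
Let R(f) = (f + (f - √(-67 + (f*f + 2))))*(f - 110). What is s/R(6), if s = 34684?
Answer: -4002/173 - 667*I*√29/346 ≈ -23.133 - 10.381*I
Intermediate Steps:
R(f) = (-110 + f)*(-√(-65 + f²) + 2*f) (R(f) = (f + (f - √(-67 + (f² + 2))))*(-110 + f) = (f + (f - √(-67 + (2 + f²))))*(-110 + f) = (f + (f - √(-65 + f²)))*(-110 + f) = (-√(-65 + f²) + 2*f)*(-110 + f) = (-110 + f)*(-√(-65 + f²) + 2*f))
s/R(6) = 34684/(-220*6 + 2*6² + 110*√(-65 + 6²) - 1*6*√(-65 + 6²)) = 34684/(-1320 + 2*36 + 110*√(-65 + 36) - 1*6*√(-65 + 36)) = 34684/(-1320 + 72 + 110*√(-29) - 1*6*√(-29)) = 34684/(-1320 + 72 + 110*(I*√29) - 1*6*I*√29) = 34684/(-1320 + 72 + 110*I*√29 - 6*I*√29) = 34684/(-1248 + 104*I*√29)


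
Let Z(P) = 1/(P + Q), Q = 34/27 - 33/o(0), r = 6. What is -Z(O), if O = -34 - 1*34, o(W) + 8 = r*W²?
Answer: 216/13525 ≈ 0.015970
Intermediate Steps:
o(W) = -8 + 6*W²
Q = 1163/216 (Q = 34/27 - 33/(-8 + 6*0²) = 34*(1/27) - 33/(-8 + 6*0) = 34/27 - 33/(-8 + 0) = 34/27 - 33/(-8) = 34/27 - 33*(-⅛) = 34/27 + 33/8 = 1163/216 ≈ 5.3843)
O = -68 (O = -34 - 34 = -68)
Z(P) = 1/(1163/216 + P) (Z(P) = 1/(P + 1163/216) = 1/(1163/216 + P))
-Z(O) = -216/(1163 + 216*(-68)) = -216/(1163 - 14688) = -216/(-13525) = -216*(-1)/13525 = -1*(-216/13525) = 216/13525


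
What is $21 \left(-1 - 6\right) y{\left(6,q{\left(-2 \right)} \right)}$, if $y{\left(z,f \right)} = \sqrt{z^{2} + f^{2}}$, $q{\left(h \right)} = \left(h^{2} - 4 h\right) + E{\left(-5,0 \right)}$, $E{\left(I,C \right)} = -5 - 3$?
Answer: $- 294 \sqrt{13} \approx -1060.0$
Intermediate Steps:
$E{\left(I,C \right)} = -8$
$q{\left(h \right)} = -8 + h^{2} - 4 h$ ($q{\left(h \right)} = \left(h^{2} - 4 h\right) - 8 = -8 + h^{2} - 4 h$)
$y{\left(z,f \right)} = \sqrt{f^{2} + z^{2}}$
$21 \left(-1 - 6\right) y{\left(6,q{\left(-2 \right)} \right)} = 21 \left(-1 - 6\right) \sqrt{\left(-8 + \left(-2\right)^{2} - -8\right)^{2} + 6^{2}} = 21 \left(-1 - 6\right) \sqrt{\left(-8 + 4 + 8\right)^{2} + 36} = 21 \left(-7\right) \sqrt{4^{2} + 36} = - 147 \sqrt{16 + 36} = - 147 \sqrt{52} = - 147 \cdot 2 \sqrt{13} = - 294 \sqrt{13}$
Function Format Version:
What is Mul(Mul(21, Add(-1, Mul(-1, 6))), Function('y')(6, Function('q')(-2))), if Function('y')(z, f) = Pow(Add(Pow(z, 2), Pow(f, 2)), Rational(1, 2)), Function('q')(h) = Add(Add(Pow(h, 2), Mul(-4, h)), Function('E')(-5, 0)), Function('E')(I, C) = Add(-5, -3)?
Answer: Mul(-294, Pow(13, Rational(1, 2))) ≈ -1060.0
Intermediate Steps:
Function('E')(I, C) = -8
Function('q')(h) = Add(-8, Pow(h, 2), Mul(-4, h)) (Function('q')(h) = Add(Add(Pow(h, 2), Mul(-4, h)), -8) = Add(-8, Pow(h, 2), Mul(-4, h)))
Function('y')(z, f) = Pow(Add(Pow(f, 2), Pow(z, 2)), Rational(1, 2))
Mul(Mul(21, Add(-1, Mul(-1, 6))), Function('y')(6, Function('q')(-2))) = Mul(Mul(21, Add(-1, Mul(-1, 6))), Pow(Add(Pow(Add(-8, Pow(-2, 2), Mul(-4, -2)), 2), Pow(6, 2)), Rational(1, 2))) = Mul(Mul(21, Add(-1, -6)), Pow(Add(Pow(Add(-8, 4, 8), 2), 36), Rational(1, 2))) = Mul(Mul(21, -7), Pow(Add(Pow(4, 2), 36), Rational(1, 2))) = Mul(-147, Pow(Add(16, 36), Rational(1, 2))) = Mul(-147, Pow(52, Rational(1, 2))) = Mul(-147, Mul(2, Pow(13, Rational(1, 2)))) = Mul(-294, Pow(13, Rational(1, 2)))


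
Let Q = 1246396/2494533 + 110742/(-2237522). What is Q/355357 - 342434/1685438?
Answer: -169799193152404206332750/835745857265949848792679 ≈ -0.20317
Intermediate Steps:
Q = 1256294448613/2790786233613 (Q = 1246396*(1/2494533) + 110742*(-1/2237522) = 1246396/2494533 - 55371/1118761 = 1256294448613/2790786233613 ≈ 0.45016)
Q/355357 - 342434/1685438 = (1256294448613/2790786233613)/355357 - 342434/1685438 = (1256294448613/2790786233613)*(1/355357) - 342434*1/1685438 = 1256294448613/991725423618014841 - 171217/842719 = -169799193152404206332750/835745857265949848792679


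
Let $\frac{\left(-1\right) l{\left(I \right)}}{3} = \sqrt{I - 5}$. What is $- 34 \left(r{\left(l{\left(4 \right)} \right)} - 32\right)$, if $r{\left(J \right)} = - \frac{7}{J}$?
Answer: $1088 + \frac{238 i}{3} \approx 1088.0 + 79.333 i$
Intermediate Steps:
$l{\left(I \right)} = - 3 \sqrt{-5 + I}$ ($l{\left(I \right)} = - 3 \sqrt{I - 5} = - 3 \sqrt{-5 + I}$)
$- 34 \left(r{\left(l{\left(4 \right)} \right)} - 32\right) = - 34 \left(- \frac{7}{\left(-3\right) \sqrt{-5 + 4}} - 32\right) = - 34 \left(- \frac{7}{\left(-3\right) \sqrt{-1}} - 32\right) = - 34 \left(- \frac{7}{\left(-3\right) i} - 32\right) = - 34 \left(- 7 \frac{i}{3} - 32\right) = - 34 \left(- \frac{7 i}{3} - 32\right) = - 34 \left(-32 - \frac{7 i}{3}\right) = 1088 + \frac{238 i}{3}$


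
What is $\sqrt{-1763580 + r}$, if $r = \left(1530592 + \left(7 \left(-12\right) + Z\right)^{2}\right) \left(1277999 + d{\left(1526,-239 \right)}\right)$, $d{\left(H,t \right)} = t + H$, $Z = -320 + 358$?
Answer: $2 \sqrt{490192530727} \approx 1.4003 \cdot 10^{6}$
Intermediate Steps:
$Z = 38$
$d{\left(H,t \right)} = H + t$
$r = 1960771886488$ ($r = \left(1530592 + \left(7 \left(-12\right) + 38\right)^{2}\right) \left(1277999 + \left(1526 - 239\right)\right) = \left(1530592 + \left(-84 + 38\right)^{2}\right) \left(1277999 + 1287\right) = \left(1530592 + \left(-46\right)^{2}\right) 1279286 = \left(1530592 + 2116\right) 1279286 = 1532708 \cdot 1279286 = 1960771886488$)
$\sqrt{-1763580 + r} = \sqrt{-1763580 + 1960771886488} = \sqrt{1960770122908} = 2 \sqrt{490192530727}$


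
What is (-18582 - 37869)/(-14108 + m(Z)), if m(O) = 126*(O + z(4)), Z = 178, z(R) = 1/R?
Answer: -112902/16703 ≈ -6.7594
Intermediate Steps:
m(O) = 63/2 + 126*O (m(O) = 126*(O + 1/4) = 126*(1/4 + O) = 63/2 + 126*O)
(-18582 - 37869)/(-14108 + m(Z)) = (-18582 - 37869)/(-14108 + (63/2 + 126*178)) = -56451/(-14108 + (63/2 + 22428)) = -56451/(-14108 + 44919/2) = -56451/16703/2 = -56451*2/16703 = -112902/16703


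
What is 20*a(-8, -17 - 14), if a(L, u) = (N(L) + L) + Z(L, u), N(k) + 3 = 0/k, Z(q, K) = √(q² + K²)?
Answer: -220 + 100*√41 ≈ 420.31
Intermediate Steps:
Z(q, K) = √(K² + q²)
N(k) = -3 (N(k) = -3 + 0/k = -3 + 0 = -3)
a(L, u) = -3 + L + √(L² + u²) (a(L, u) = (-3 + L) + √(u² + L²) = (-3 + L) + √(L² + u²) = -3 + L + √(L² + u²))
20*a(-8, -17 - 14) = 20*(-3 - 8 + √((-8)² + (-17 - 14)²)) = 20*(-3 - 8 + √(64 + (-31)²)) = 20*(-3 - 8 + √(64 + 961)) = 20*(-3 - 8 + √1025) = 20*(-3 - 8 + 5*√41) = 20*(-11 + 5*√41) = -220 + 100*√41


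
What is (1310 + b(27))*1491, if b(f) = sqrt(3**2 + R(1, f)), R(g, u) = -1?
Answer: 1953210 + 2982*sqrt(2) ≈ 1.9574e+6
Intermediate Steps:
b(f) = 2*sqrt(2) (b(f) = sqrt(3**2 - 1) = sqrt(9 - 1) = sqrt(8) = 2*sqrt(2))
(1310 + b(27))*1491 = (1310 + 2*sqrt(2))*1491 = 1953210 + 2982*sqrt(2)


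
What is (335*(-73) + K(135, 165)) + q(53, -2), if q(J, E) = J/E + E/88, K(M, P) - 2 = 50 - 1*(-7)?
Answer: -1074591/44 ≈ -24423.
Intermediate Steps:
K(M, P) = 59 (K(M, P) = 2 + (50 - 1*(-7)) = 2 + (50 + 7) = 2 + 57 = 59)
q(J, E) = E/88 + J/E (q(J, E) = J/E + E*(1/88) = J/E + E/88 = E/88 + J/E)
(335*(-73) + K(135, 165)) + q(53, -2) = (335*(-73) + 59) + ((1/88)*(-2) + 53/(-2)) = (-24455 + 59) + (-1/44 + 53*(-½)) = -24396 + (-1/44 - 53/2) = -24396 - 1167/44 = -1074591/44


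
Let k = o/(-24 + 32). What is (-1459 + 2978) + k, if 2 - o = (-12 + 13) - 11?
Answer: 3041/2 ≈ 1520.5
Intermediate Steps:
o = 12 (o = 2 - ((-12 + 13) - 11) = 2 - (1 - 11) = 2 - 1*(-10) = 2 + 10 = 12)
k = 3/2 (k = 12/(-24 + 32) = 12/8 = 12*(1/8) = 3/2 ≈ 1.5000)
(-1459 + 2978) + k = (-1459 + 2978) + 3/2 = 1519 + 3/2 = 3041/2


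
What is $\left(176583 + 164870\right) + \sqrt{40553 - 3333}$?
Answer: $341453 + 2 \sqrt{9305} \approx 3.4165 \cdot 10^{5}$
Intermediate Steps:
$\left(176583 + 164870\right) + \sqrt{40553 - 3333} = 341453 + \sqrt{37220} = 341453 + 2 \sqrt{9305}$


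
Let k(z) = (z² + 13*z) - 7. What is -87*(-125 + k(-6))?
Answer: 15138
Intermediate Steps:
k(z) = -7 + z² + 13*z
-87*(-125 + k(-6)) = -87*(-125 + (-7 + (-6)² + 13*(-6))) = -87*(-125 + (-7 + 36 - 78)) = -87*(-125 - 49) = -87*(-174) = 15138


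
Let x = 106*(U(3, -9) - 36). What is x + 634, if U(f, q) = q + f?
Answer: -3818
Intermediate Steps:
U(f, q) = f + q
x = -4452 (x = 106*((3 - 9) - 36) = 106*(-6 - 36) = 106*(-42) = -4452)
x + 634 = -4452 + 634 = -3818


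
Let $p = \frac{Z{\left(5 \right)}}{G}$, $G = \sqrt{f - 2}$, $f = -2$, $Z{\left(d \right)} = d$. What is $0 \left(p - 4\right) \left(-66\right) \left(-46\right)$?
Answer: $0$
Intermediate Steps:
$G = 2 i$ ($G = \sqrt{-2 - 2} = \sqrt{-4} = 2 i \approx 2.0 i$)
$p = - \frac{5 i}{2}$ ($p = \frac{5}{2 i} = 5 \left(- \frac{i}{2}\right) = - \frac{5 i}{2} \approx - 2.5 i$)
$0 \left(p - 4\right) \left(-66\right) \left(-46\right) = 0 \left(- \frac{5 i}{2} - 4\right) \left(-66\right) \left(-46\right) = 0 \left(-4 - \frac{5 i}{2}\right) \left(-66\right) \left(-46\right) = 0 \left(-66\right) \left(-46\right) = 0 \left(-46\right) = 0$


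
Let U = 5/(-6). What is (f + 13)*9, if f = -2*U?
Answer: 132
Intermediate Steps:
U = -⅚ (U = 5*(-⅙) = -⅚ ≈ -0.83333)
f = 5/3 (f = -2*(-⅚) = 5/3 ≈ 1.6667)
(f + 13)*9 = (5/3 + 13)*9 = (44/3)*9 = 132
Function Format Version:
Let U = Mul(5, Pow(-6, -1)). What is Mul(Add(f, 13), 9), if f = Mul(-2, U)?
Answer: 132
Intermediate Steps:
U = Rational(-5, 6) (U = Mul(5, Rational(-1, 6)) = Rational(-5, 6) ≈ -0.83333)
f = Rational(5, 3) (f = Mul(-2, Rational(-5, 6)) = Rational(5, 3) ≈ 1.6667)
Mul(Add(f, 13), 9) = Mul(Add(Rational(5, 3), 13), 9) = Mul(Rational(44, 3), 9) = 132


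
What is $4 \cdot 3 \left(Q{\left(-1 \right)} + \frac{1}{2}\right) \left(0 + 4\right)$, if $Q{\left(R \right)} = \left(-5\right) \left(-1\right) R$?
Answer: $-216$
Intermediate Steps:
$Q{\left(R \right)} = 5 R$
$4 \cdot 3 \left(Q{\left(-1 \right)} + \frac{1}{2}\right) \left(0 + 4\right) = 4 \cdot 3 \left(5 \left(-1\right) + \frac{1}{2}\right) \left(0 + 4\right) = 12 \left(-5 + \frac{1}{2}\right) 4 = 12 \left(\left(- \frac{9}{2}\right) 4\right) = 12 \left(-18\right) = -216$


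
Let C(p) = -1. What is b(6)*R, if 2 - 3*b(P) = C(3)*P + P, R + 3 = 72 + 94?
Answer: 326/3 ≈ 108.67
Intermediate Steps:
R = 163 (R = -3 + (72 + 94) = -3 + 166 = 163)
b(P) = 2/3 (b(P) = 2/3 - (-P + P)/3 = 2/3 - 1/3*0 = 2/3 + 0 = 2/3)
b(6)*R = (2/3)*163 = 326/3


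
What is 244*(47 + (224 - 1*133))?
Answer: 33672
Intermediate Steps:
244*(47 + (224 - 1*133)) = 244*(47 + (224 - 133)) = 244*(47 + 91) = 244*138 = 33672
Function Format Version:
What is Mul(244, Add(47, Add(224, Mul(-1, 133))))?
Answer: 33672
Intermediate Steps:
Mul(244, Add(47, Add(224, Mul(-1, 133)))) = Mul(244, Add(47, Add(224, -133))) = Mul(244, Add(47, 91)) = Mul(244, 138) = 33672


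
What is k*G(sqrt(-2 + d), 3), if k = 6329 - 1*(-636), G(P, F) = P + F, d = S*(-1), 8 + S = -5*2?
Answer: 48755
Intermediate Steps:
S = -18 (S = -8 - 5*2 = -8 - 10 = -18)
d = 18 (d = -18*(-1) = 18)
G(P, F) = F + P
k = 6965 (k = 6329 + 636 = 6965)
k*G(sqrt(-2 + d), 3) = 6965*(3 + sqrt(-2 + 18)) = 6965*(3 + sqrt(16)) = 6965*(3 + 4) = 6965*7 = 48755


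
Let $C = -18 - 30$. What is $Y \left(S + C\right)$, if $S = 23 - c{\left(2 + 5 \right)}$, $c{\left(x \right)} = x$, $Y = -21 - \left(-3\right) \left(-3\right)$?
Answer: $960$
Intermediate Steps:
$Y = -30$ ($Y = -21 - 9 = -30$)
$S = 16$ ($S = 23 - \left(2 + 5\right) = 23 - 7 = 16$)
$C = -48$ ($C = -18 - 30 = -48$)
$Y \left(S + C\right) = - 30 \left(16 - 48\right) = \left(-30\right) \left(-32\right) = 960$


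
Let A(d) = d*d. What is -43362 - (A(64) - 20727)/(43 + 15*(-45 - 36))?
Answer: -50836895/1172 ≈ -43376.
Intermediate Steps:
A(d) = d²
-43362 - (A(64) - 20727)/(43 + 15*(-45 - 36)) = -43362 - (64² - 20727)/(43 + 15*(-45 - 36)) = -43362 - (4096 - 20727)/(43 + 15*(-81)) = -43362 - (-16631)/(43 - 1215) = -43362 - (-16631)/(-1172) = -43362 - (-16631)*(-1)/1172 = -43362 - 1*16631/1172 = -43362 - 16631/1172 = -50836895/1172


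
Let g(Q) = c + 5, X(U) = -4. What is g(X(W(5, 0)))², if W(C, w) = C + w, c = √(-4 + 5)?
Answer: 36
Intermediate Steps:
c = 1 (c = √1 = 1)
g(Q) = 6 (g(Q) = 1 + 5 = 6)
g(X(W(5, 0)))² = 6² = 36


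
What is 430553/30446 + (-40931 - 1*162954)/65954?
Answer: 5547302463/502008871 ≈ 11.050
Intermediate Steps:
430553/30446 + (-40931 - 1*162954)/65954 = 430553*(1/30446) + (-40931 - 162954)*(1/65954) = 430553/30446 - 203885*1/65954 = 430553/30446 - 203885/65954 = 5547302463/502008871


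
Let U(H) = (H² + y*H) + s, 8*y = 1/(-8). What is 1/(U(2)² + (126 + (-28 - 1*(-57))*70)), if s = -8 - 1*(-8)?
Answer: 1024/2223873 ≈ 0.00046046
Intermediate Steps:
s = 0 (s = -8 + 8 = 0)
y = -1/64 (y = (⅛)/(-8) = (⅛)*(-⅛) = -1/64 ≈ -0.015625)
U(H) = H² - H/64 (U(H) = (H² - H/64) + 0 = H² - H/64)
1/(U(2)² + (126 + (-28 - 1*(-57))*70)) = 1/((2*(-1/64 + 2))² + (126 + (-28 - 1*(-57))*70)) = 1/((2*(127/64))² + (126 + (-28 + 57)*70)) = 1/((127/32)² + (126 + 29*70)) = 1/(16129/1024 + (126 + 2030)) = 1/(16129/1024 + 2156) = 1/(2223873/1024) = 1024/2223873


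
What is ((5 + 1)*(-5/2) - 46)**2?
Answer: 3721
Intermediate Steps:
((5 + 1)*(-5/2) - 46)**2 = (6*(-5*1/2) - 46)**2 = (6*(-5/2) - 46)**2 = (-15 - 46)**2 = (-61)**2 = 3721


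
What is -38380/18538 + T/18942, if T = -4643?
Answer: -406532947/175573398 ≈ -2.3155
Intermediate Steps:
-38380/18538 + T/18942 = -38380/18538 - 4643/18942 = -38380*1/18538 - 4643*1/18942 = -19190/9269 - 4643/18942 = -406532947/175573398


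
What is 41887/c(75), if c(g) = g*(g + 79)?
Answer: 41887/11550 ≈ 3.6266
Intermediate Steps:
c(g) = g*(79 + g)
41887/c(75) = 41887/((75*(79 + 75))) = 41887/((75*154)) = 41887/11550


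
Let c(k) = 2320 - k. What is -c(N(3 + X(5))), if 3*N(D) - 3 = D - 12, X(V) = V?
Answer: -6961/3 ≈ -2320.3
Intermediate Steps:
N(D) = -3 + D/3 (N(D) = 1 + (D - 12)/3 = 1 + (-12 + D)/3 = 1 + (-4 + D/3) = -3 + D/3)
-c(N(3 + X(5))) = -(2320 - (-3 + (3 + 5)/3)) = -(2320 - (-3 + (1/3)*8)) = -(2320 - (-3 + 8/3)) = -(2320 - 1*(-1/3)) = -(2320 + 1/3) = -1*6961/3 = -6961/3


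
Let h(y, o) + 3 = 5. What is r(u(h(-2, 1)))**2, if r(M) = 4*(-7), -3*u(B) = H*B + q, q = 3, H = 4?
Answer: 784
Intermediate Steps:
h(y, o) = 2 (h(y, o) = -3 + 5 = 2)
u(B) = -1 - 4*B/3 (u(B) = -(4*B + 3)/3 = -(3 + 4*B)/3 = -1 - 4*B/3)
r(M) = -28
r(u(h(-2, 1)))**2 = (-28)**2 = 784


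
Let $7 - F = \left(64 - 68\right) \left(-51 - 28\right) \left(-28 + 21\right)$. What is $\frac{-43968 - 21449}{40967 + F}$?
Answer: $- \frac{5947}{3926} \approx -1.5148$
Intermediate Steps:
$F = 2219$ ($F = 7 - \left(64 - 68\right) \left(-51 - 28\right) \left(-28 + 21\right) = 7 - \left(-4\right) \left(-79\right) \left(-7\right) = 7 - 316 \left(-7\right) = 7 - -2212 = 7 + 2212 = 2219$)
$\frac{-43968 - 21449}{40967 + F} = \frac{-43968 - 21449}{40967 + 2219} = - \frac{65417}{43186} = \left(-65417\right) \frac{1}{43186} = - \frac{5947}{3926}$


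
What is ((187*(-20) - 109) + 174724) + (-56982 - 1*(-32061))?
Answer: 145954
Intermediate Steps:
((187*(-20) - 109) + 174724) + (-56982 - 1*(-32061)) = ((-3740 - 109) + 174724) + (-56982 + 32061) = (-3849 + 174724) - 24921 = 170875 - 24921 = 145954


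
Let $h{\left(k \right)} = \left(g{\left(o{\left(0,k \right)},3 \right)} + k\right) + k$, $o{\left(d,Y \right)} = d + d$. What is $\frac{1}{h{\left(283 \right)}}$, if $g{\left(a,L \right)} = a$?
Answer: $\frac{1}{566} \approx 0.0017668$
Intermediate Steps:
$o{\left(d,Y \right)} = 2 d$
$h{\left(k \right)} = 2 k$ ($h{\left(k \right)} = \left(2 \cdot 0 + k\right) + k = \left(0 + k\right) + k = k + k = 2 k$)
$\frac{1}{h{\left(283 \right)}} = \frac{1}{2 \cdot 283} = \frac{1}{566}$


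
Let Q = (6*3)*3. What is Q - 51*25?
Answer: -1221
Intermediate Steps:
Q = 54 (Q = 18*3 = 54)
Q - 51*25 = 54 - 51*25 = 54 - 1275 = -1221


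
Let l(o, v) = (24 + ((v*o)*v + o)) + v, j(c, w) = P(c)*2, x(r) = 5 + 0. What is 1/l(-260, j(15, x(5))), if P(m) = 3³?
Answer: -1/758342 ≈ -1.3187e-6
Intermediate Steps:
P(m) = 27
x(r) = 5
j(c, w) = 54 (j(c, w) = 27*2 = 54)
l(o, v) = 24 + o + v + o*v² (l(o, v) = (24 + ((o*v)*v + o)) + v = (24 + (o*v² + o)) + v = (24 + (o + o*v²)) + v = (24 + o + o*v²) + v = 24 + o + v + o*v²)
1/l(-260, j(15, x(5))) = 1/(24 - 260 + 54 - 260*54²) = 1/(24 - 260 + 54 - 260*2916) = 1/(24 - 260 + 54 - 758160) = 1/(-758342) = -1/758342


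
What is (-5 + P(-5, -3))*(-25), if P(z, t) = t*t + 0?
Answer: -100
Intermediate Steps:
P(z, t) = t**2 (P(z, t) = t**2 + 0 = t**2)
(-5 + P(-5, -3))*(-25) = (-5 + (-3)**2)*(-25) = (-5 + 9)*(-25) = 4*(-25) = -100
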